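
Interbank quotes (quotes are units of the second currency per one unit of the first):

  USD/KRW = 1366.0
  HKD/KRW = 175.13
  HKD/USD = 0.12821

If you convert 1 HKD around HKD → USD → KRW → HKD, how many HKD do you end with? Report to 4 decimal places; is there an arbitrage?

1.0000 (no arbitrage)

Around HKD → USD → KRW → HKD: 1 × 0.12821 × 1366.0 ÷ 175.13 = 1.000028
Product ≈ 1 (deviation 0.003%, within rounding noise).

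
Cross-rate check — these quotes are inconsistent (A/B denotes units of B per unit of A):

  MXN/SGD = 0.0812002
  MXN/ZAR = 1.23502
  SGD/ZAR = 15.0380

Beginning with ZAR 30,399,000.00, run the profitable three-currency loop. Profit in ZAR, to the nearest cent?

Profit: ZAR 346,822.00

Profitable loop is ZAR → SGD → MXN → ZAR:
ZAR 30,399,000.00 ÷ 15.0380 = SGD 2,021,478.92
SGD 2,021,478.92 ÷ 0.0812002 = MXN 24,894,999.27
MXN 24,894,999.27 × 1.23502 = ZAR 30,745,822.00
Profit = ZAR 30,745,822.00 − ZAR 30,399,000.00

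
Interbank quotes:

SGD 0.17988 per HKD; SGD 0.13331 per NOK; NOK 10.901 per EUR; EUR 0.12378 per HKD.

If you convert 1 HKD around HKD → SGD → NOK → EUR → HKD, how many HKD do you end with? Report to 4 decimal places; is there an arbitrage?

Around HKD → SGD → NOK → EUR → HKD: 1 × 0.17988 ÷ 0.13331 ÷ 10.901 ÷ 0.12378 = 1.000008
Product ≈ 1 (deviation 0.001%, within rounding noise).

1.0000 (no arbitrage)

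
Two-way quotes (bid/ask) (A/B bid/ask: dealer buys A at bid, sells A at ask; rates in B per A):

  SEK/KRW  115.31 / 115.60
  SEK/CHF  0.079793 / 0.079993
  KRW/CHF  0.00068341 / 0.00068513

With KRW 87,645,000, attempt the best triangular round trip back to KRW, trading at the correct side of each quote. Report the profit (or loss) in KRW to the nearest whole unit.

Best loop KRW → SEK → CHF → KRW:
KRW 87,645,000 ÷ 115.60 (buy SEK at ask) = SEK 758,174.74
SEK 758,174.74 × 0.079793 (sell SEK at bid) = CHF 60,497.04
CHF 60,497.04 ÷ 0.00068513 (buy KRW at ask) = KRW 88,300,085

Net profit: KRW 655,085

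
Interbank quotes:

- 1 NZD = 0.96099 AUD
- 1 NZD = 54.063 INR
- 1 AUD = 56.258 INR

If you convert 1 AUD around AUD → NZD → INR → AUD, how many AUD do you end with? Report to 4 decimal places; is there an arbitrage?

1.0000 (no arbitrage)

Around AUD → NZD → INR → AUD: 1 ÷ 0.96099 × 54.063 ÷ 56.258 = 0.999993
Product ≈ 1 (deviation 0.001%, within rounding noise).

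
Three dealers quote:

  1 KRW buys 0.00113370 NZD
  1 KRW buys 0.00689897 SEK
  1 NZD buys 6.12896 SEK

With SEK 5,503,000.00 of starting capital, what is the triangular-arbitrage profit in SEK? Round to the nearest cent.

Profit: SEK 39,429.66

Profitable loop is SEK → KRW → NZD → SEK:
SEK 5,503,000.00 ÷ 0.00689897 = KRW 797,655,302
KRW 797,655,302 × 0.00113370 = NZD 904,301.82
NZD 904,301.82 × 6.12896 = SEK 5,542,429.66
Profit = SEK 5,542,429.66 − SEK 5,503,000.00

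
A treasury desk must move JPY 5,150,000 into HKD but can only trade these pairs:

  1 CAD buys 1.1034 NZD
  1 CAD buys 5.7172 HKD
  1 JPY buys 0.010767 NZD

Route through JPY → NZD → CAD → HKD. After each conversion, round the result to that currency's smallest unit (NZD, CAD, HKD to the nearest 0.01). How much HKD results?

HKD 287,311.08

JPY 5,150,000 × 0.010767 = NZD 55,450.05
NZD 55,450.05 ÷ 1.1034 = CAD 50,253.81
CAD 50,253.81 × 5.7172 = HKD 287,311.08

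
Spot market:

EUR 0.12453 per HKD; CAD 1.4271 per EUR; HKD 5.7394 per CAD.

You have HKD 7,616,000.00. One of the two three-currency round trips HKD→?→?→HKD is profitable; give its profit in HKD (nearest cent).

Profitable loop is HKD → EUR → CAD → HKD:
HKD 7,616,000.00 × 0.12453 = EUR 948,420.48
EUR 948,420.48 × 1.4271 = CAD 1,353,490.87
CAD 1,353,490.87 × 5.7394 = HKD 7,768,225.48
Profit = HKD 7,768,225.48 − HKD 7,616,000.00

Profit: HKD 152,225.48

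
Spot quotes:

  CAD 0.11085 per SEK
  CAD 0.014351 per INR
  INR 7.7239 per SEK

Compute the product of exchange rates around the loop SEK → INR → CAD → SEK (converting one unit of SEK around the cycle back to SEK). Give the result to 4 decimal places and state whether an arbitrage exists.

Around SEK → INR → CAD → SEK: 1 × 7.7239 × 0.014351 ÷ 0.11085 = 0.999961
Product ≈ 1 (deviation 0.004%, within rounding noise).

1.0000 (no arbitrage)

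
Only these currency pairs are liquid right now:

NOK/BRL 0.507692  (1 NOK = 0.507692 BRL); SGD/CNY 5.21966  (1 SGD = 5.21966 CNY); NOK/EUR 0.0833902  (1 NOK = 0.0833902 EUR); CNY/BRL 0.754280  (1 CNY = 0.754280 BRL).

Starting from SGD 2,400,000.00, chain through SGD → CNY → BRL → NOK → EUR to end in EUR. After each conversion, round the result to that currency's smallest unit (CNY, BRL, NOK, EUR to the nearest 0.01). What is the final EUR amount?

SGD 2,400,000.00 × 5.21966 = CNY 12,527,184.00
CNY 12,527,184.00 × 0.754280 = BRL 9,449,004.35
BRL 9,449,004.35 ÷ 0.507692 = NOK 18,611,686.51
NOK 18,611,686.51 × 0.0833902 = EUR 1,552,032.26

EUR 1,552,032.26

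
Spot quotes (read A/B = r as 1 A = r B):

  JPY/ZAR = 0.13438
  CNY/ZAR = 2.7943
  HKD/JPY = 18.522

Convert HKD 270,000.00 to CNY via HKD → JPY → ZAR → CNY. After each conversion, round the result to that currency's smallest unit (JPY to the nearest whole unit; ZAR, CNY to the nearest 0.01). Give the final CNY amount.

HKD 270,000.00 × 18.522 = JPY 5,000,940
JPY 5,000,940 × 0.13438 = ZAR 672,026.32
ZAR 672,026.32 ÷ 2.7943 = CNY 240,498.99

CNY 240,498.99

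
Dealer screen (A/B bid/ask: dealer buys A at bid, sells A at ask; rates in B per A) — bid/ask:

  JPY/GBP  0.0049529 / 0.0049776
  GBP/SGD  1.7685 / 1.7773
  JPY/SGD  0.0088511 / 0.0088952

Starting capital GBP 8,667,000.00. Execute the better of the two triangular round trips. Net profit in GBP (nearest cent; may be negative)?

Net profit: GBP 4,321.92

Best loop GBP → JPY → SGD → GBP:
GBP 8,667,000.00 ÷ 0.0049776 (buy JPY at ask) = JPY 1,741,200,579
JPY 1,741,200,579 × 0.0088511 (sell JPY at bid) = SGD 15,411,540.44
SGD 15,411,540.44 ÷ 1.7773 (buy GBP at ask) = GBP 8,671,321.92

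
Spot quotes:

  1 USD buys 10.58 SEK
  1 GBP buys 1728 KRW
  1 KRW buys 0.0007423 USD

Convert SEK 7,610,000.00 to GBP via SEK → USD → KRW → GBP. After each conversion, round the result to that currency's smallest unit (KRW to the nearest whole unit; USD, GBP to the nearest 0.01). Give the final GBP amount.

GBP 560,758.40

SEK 7,610,000.00 ÷ 10.58 = USD 719,281.66
USD 719,281.66 ÷ 0.0007423 = KRW 968,990,516
KRW 968,990,516 ÷ 1728 = GBP 560,758.40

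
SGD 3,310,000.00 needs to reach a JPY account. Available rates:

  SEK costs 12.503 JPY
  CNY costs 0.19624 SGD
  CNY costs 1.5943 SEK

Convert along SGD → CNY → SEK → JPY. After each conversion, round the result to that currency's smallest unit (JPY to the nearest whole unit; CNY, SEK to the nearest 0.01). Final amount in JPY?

JPY 336,220,923

SGD 3,310,000.00 ÷ 0.19624 = CNY 16,867,101.51
CNY 16,867,101.51 × 1.5943 = SEK 26,891,219.94
SEK 26,891,219.94 × 12.503 = JPY 336,220,923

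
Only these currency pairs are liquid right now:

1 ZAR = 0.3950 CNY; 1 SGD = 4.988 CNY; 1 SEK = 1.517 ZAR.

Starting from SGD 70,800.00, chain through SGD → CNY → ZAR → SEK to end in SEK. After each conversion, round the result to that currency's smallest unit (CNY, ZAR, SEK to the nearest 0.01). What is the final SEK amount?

SEK 589,355.08

SGD 70,800.00 × 4.988 = CNY 353,150.40
CNY 353,150.40 ÷ 0.3950 = ZAR 894,051.65
ZAR 894,051.65 ÷ 1.517 = SEK 589,355.08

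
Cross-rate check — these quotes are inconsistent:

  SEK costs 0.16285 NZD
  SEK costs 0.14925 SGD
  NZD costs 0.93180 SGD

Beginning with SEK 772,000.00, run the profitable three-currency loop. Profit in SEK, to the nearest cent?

Profitable loop is SEK → NZD → SGD → SEK:
SEK 772,000.00 × 0.16285 = NZD 125,720.20
NZD 125,720.20 × 0.93180 = SGD 117,146.08
SGD 117,146.08 ÷ 0.14925 = SEK 784,898.37
Profit = SEK 784,898.37 − SEK 772,000.00

Profit: SEK 12,898.37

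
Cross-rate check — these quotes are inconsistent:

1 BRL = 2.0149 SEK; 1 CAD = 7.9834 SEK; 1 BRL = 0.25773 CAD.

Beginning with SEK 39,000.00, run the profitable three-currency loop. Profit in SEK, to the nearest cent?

Profit: SEK 825.75

Profitable loop is SEK → BRL → CAD → SEK:
SEK 39,000.00 ÷ 2.0149 = BRL 19,355.80
BRL 19,355.80 × 0.25773 = CAD 4,988.57
CAD 4,988.57 × 7.9834 = SEK 39,825.75
Profit = SEK 39,825.75 − SEK 39,000.00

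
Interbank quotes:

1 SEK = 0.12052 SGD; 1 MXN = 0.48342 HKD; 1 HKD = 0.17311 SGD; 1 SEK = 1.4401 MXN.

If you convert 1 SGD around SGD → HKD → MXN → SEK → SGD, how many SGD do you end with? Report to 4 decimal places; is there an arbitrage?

1.0000 (no arbitrage)

Around SGD → HKD → MXN → SEK → SGD: 1 ÷ 0.17311 ÷ 0.48342 ÷ 1.4401 × 0.12052 = 1.000045
Product ≈ 1 (deviation 0.005%, within rounding noise).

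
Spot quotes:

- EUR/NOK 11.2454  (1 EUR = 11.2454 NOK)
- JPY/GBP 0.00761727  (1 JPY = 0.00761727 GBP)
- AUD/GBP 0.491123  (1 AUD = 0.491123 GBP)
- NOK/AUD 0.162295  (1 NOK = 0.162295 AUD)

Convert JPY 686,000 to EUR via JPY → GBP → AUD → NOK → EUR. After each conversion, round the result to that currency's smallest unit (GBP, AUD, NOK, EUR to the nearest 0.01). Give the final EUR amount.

EUR 5,829.80

JPY 686,000 × 0.00761727 = GBP 5,225.45
GBP 5,225.45 ÷ 0.491123 = AUD 10,639.80
AUD 10,639.80 ÷ 0.162295 = NOK 65,558.40
NOK 65,558.40 ÷ 11.2454 = EUR 5,829.80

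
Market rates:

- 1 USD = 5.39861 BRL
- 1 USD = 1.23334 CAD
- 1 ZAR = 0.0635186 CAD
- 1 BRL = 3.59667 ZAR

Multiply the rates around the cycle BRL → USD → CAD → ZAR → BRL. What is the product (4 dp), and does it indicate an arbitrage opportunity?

1.0000 (no arbitrage)

Around BRL → USD → CAD → ZAR → BRL: 1 ÷ 5.39861 × 1.23334 ÷ 0.0635186 ÷ 3.59667 = 0.999999
Product ≈ 1 (deviation 0.000%, within rounding noise).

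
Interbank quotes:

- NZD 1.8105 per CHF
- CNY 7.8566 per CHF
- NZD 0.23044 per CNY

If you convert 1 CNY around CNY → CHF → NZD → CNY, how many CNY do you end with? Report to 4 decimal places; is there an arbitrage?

Around CNY → CHF → NZD → CNY: 1 ÷ 7.8566 × 1.8105 ÷ 0.23044 = 1.000014
Product ≈ 1 (deviation 0.001%, within rounding noise).

1.0000 (no arbitrage)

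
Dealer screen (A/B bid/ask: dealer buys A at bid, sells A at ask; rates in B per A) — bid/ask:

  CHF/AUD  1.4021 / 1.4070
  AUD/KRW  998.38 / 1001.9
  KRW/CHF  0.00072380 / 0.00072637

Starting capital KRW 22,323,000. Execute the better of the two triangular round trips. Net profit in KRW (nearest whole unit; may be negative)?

Net profit: KRW 294,573

Best loop KRW → CHF → AUD → KRW:
KRW 22,323,000 × 0.00072380 (sell KRW at bid) = CHF 16,157.39
CHF 16,157.39 × 1.4021 (sell CHF at bid) = AUD 22,654.27
AUD 22,654.27 × 998.38 (sell AUD at bid) = KRW 22,617,573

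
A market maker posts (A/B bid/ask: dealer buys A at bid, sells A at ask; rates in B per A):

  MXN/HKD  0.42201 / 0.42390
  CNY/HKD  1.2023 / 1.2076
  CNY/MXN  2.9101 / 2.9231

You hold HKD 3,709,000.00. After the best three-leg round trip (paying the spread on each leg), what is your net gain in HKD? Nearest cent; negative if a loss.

Best loop HKD → CNY → MXN → HKD:
HKD 3,709,000.00 ÷ 1.2076 (buy CNY at ask) = CNY 3,071,381.25
CNY 3,071,381.25 × 2.9101 (sell CNY at bid) = MXN 8,938,026.58
MXN 8,938,026.58 × 0.42201 (sell MXN at bid) = HKD 3,771,936.60

Net profit: HKD 62,936.60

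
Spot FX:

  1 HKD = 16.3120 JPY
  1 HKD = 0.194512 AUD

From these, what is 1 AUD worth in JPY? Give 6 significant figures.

AUD/JPY = 83.8611

1 AUD ÷ 0.194512 = 5.14107 HKD
5.14107 HKD × 16.3120 = 83.8611 JPY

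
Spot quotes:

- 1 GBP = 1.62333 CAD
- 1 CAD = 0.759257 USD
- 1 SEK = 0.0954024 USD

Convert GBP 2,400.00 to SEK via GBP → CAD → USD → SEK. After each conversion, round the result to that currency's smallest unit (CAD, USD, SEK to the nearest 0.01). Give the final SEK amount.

SEK 31,006.14

GBP 2,400.00 × 1.62333 = CAD 3,895.99
CAD 3,895.99 × 0.759257 = USD 2,958.06
USD 2,958.06 ÷ 0.0954024 = SEK 31,006.14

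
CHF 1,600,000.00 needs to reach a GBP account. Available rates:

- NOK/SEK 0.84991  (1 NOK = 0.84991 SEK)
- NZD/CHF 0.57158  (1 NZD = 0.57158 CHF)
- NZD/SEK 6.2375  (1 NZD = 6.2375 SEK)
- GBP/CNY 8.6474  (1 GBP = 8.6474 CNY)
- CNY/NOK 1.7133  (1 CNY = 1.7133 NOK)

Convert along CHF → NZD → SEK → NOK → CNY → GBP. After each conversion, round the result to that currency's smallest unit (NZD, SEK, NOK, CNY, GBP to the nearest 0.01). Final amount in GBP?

GBP 1,386,633.27

CHF 1,600,000.00 ÷ 0.57158 = NZD 2,799,258.20
NZD 2,799,258.20 × 6.2375 = SEK 17,460,373.02
SEK 17,460,373.02 ÷ 0.84991 = NOK 20,543,790.54
NOK 20,543,790.54 ÷ 1.7133 = CNY 11,990,772.51
CNY 11,990,772.51 ÷ 8.6474 = GBP 1,386,633.27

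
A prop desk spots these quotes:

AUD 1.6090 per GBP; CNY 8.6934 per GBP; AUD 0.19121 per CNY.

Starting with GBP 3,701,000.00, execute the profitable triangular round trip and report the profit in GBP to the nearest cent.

Profitable loop is GBP → CNY → AUD → GBP:
GBP 3,701,000.00 × 8.6934 = CNY 32,174,273.40
CNY 32,174,273.40 × 0.19121 = AUD 6,152,042.82
AUD 6,152,042.82 ÷ 1.6090 = GBP 3,823,519.46
Profit = GBP 3,823,519.46 − GBP 3,701,000.00

Profit: GBP 122,519.46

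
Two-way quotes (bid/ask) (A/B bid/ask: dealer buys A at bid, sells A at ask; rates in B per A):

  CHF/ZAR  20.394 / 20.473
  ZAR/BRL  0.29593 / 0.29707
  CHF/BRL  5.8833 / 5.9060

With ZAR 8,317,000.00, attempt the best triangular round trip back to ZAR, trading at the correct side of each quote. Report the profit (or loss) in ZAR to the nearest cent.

Best loop ZAR → BRL → CHF → ZAR:
ZAR 8,317,000.00 × 0.29593 (sell ZAR at bid) = BRL 2,461,249.81
BRL 2,461,249.81 ÷ 5.9060 (buy CHF at ask) = CHF 416,737.18
CHF 416,737.18 × 20.394 (sell CHF at bid) = ZAR 8,498,938.13

Net profit: ZAR 181,938.13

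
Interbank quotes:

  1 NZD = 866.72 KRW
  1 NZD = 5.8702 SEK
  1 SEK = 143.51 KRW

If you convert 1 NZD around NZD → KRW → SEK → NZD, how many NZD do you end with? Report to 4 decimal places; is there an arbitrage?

1.0288 (arbitrage exists)

Around NZD → KRW → SEK → NZD: 1 × 866.72 ÷ 143.51 ÷ 5.8702 = 1.028830
Product > 1; profitable direction is NZD → KRW → SEK → NZD.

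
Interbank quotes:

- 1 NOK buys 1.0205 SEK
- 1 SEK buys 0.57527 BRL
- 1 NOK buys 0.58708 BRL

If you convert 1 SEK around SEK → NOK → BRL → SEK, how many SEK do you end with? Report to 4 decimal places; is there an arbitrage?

1.0000 (no arbitrage)

Around SEK → NOK → BRL → SEK: 1 ÷ 1.0205 × 0.58708 ÷ 0.57527 = 1.000029
Product ≈ 1 (deviation 0.003%, within rounding noise).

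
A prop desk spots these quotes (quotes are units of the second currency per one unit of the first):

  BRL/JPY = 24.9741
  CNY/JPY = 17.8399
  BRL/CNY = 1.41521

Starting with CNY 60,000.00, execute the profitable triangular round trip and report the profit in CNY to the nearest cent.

Profit: CNY 656.13

Profitable loop is CNY → JPY → BRL → CNY:
CNY 60,000.00 × 17.8399 = JPY 1,070,394
JPY 1,070,394 ÷ 24.9741 = BRL 42,860.16
BRL 42,860.16 × 1.41521 = CNY 60,656.13
Profit = CNY 60,656.13 − CNY 60,000.00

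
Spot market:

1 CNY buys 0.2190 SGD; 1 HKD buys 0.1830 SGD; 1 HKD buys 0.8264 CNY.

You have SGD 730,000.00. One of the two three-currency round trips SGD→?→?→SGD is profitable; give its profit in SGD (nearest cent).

Profit: SGD 8,141.34

Profitable loop is SGD → CNY → HKD → SGD:
SGD 730,000.00 ÷ 0.2190 = CNY 3,333,333.33
CNY 3,333,333.33 ÷ 0.8264 = HKD 4,033,559.21
HKD 4,033,559.21 × 0.1830 = SGD 738,141.34
Profit = SGD 738,141.34 − SGD 730,000.00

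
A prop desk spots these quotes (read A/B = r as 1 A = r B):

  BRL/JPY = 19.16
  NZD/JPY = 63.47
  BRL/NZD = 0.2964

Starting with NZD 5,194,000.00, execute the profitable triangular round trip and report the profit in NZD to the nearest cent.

Profitable loop is NZD → BRL → JPY → NZD:
NZD 5,194,000.00 ÷ 0.2964 = BRL 17,523,616.73
BRL 17,523,616.73 × 19.16 = JPY 335,752,497
JPY 335,752,497 ÷ 63.47 = NZD 5,289,940.08
Profit = NZD 5,289,940.08 − NZD 5,194,000.00

Profit: NZD 95,940.08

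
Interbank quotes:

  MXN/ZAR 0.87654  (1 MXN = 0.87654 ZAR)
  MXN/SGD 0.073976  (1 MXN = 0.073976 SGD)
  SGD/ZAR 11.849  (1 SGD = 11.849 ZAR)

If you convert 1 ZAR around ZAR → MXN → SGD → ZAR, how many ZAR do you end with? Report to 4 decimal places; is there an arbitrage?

1.0000 (no arbitrage)

Around ZAR → MXN → SGD → ZAR: 1 ÷ 0.87654 × 0.073976 × 11.849 = 1.000002
Product ≈ 1 (deviation 0.000%, within rounding noise).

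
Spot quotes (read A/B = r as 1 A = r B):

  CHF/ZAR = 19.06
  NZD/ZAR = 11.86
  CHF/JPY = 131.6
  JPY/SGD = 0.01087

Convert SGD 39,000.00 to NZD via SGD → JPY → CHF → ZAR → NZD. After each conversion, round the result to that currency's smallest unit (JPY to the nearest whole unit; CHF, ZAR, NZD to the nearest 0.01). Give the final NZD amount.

NZD 43,814.44

SGD 39,000.00 ÷ 0.01087 = JPY 3,587,856
JPY 3,587,856 ÷ 131.6 = CHF 27,263.34
CHF 27,263.34 × 19.06 = ZAR 519,639.26
ZAR 519,639.26 ÷ 11.86 = NZD 43,814.44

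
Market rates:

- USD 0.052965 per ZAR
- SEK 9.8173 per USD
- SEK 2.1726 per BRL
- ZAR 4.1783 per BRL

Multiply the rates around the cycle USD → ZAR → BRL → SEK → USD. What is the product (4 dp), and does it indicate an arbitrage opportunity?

Around USD → ZAR → BRL → SEK → USD: 1 ÷ 0.052965 ÷ 4.1783 × 2.1726 ÷ 9.8173 = 0.999998
Product ≈ 1 (deviation 0.000%, within rounding noise).

1.0000 (no arbitrage)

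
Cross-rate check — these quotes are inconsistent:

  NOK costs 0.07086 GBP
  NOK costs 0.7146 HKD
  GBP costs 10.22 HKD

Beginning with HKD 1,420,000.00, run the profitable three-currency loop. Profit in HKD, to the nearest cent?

Profit: HKD 19,054.95

Profitable loop is HKD → NOK → GBP → HKD:
HKD 1,420,000.00 ÷ 0.7146 = NOK 1,987,125.66
NOK 1,987,125.66 × 0.07086 = GBP 140,807.72
GBP 140,807.72 × 10.22 = HKD 1,439,054.95
Profit = HKD 1,439,054.95 − HKD 1,420,000.00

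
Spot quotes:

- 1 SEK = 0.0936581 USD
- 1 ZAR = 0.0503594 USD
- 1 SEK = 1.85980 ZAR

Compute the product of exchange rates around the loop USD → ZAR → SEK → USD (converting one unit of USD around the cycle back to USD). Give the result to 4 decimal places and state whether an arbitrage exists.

1.0000 (no arbitrage)

Around USD → ZAR → SEK → USD: 1 ÷ 0.0503594 ÷ 1.85980 × 0.0936581 = 0.999997
Product ≈ 1 (deviation 0.000%, within rounding noise).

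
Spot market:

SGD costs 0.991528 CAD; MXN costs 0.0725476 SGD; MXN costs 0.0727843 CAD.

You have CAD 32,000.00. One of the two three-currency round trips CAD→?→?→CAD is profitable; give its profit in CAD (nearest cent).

Profit: CAD 378.72

Profitable loop is CAD → SGD → MXN → CAD:
CAD 32,000.00 ÷ 0.991528 = SGD 32,273.42
SGD 32,273.42 ÷ 0.0725476 = MXN 444,858.55
MXN 444,858.55 × 0.0727843 = CAD 32,378.72
Profit = CAD 32,378.72 − CAD 32,000.00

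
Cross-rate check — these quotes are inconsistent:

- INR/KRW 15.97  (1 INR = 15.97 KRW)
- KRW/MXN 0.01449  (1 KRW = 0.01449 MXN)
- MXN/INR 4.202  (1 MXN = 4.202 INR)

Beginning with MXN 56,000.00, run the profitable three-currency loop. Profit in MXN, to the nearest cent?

Profit: MXN 1,591.54

Profitable loop is MXN → KRW → INR → MXN:
MXN 56,000.00 ÷ 0.01449 = KRW 3,864,734
KRW 3,864,734 ÷ 15.97 = INR 241,999.64
INR 241,999.64 ÷ 4.202 = MXN 57,591.54
Profit = MXN 57,591.54 − MXN 56,000.00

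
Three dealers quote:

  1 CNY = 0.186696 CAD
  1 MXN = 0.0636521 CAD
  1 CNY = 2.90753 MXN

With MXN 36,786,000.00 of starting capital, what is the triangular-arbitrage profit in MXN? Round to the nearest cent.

Profitable loop is MXN → CNY → CAD → MXN:
MXN 36,786,000.00 ÷ 2.90753 = CNY 12,651,976.08
CNY 12,651,976.08 × 0.186696 = CAD 2,362,073.33
CAD 2,362,073.33 ÷ 0.0636521 = MXN 37,109,118.56
Profit = MXN 37,109,118.56 − MXN 36,786,000.00

Profit: MXN 323,118.56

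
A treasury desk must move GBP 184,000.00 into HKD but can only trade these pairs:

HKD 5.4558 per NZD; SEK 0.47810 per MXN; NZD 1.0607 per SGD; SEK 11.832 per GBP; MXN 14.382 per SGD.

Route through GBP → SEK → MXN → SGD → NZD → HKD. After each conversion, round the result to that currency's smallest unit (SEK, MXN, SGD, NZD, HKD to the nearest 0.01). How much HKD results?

GBP 184,000.00 × 11.832 = SEK 2,177,088.00
SEK 2,177,088.00 ÷ 0.47810 = MXN 4,553,624.76
MXN 4,553,624.76 ÷ 14.382 = SGD 316,619.72
SGD 316,619.72 × 1.0607 = NZD 335,838.54
NZD 335,838.54 × 5.4558 = HKD 1,832,267.91

HKD 1,832,267.91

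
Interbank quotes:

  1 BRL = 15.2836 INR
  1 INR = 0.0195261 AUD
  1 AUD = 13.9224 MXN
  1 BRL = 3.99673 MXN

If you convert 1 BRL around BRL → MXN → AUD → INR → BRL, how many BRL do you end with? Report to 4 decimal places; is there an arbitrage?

Around BRL → MXN → AUD → INR → BRL: 1 × 3.99673 ÷ 13.9224 ÷ 0.0195261 ÷ 15.2836 = 0.961943
Product < 1; profitable direction is BRL → INR → AUD → MXN → BRL.

0.9619 (arbitrage exists)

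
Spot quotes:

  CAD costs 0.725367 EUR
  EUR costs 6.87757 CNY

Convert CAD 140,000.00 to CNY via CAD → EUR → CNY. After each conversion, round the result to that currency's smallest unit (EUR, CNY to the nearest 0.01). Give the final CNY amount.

CNY 698,426.72

CAD 140,000.00 × 0.725367 = EUR 101,551.38
EUR 101,551.38 × 6.87757 = CNY 698,426.72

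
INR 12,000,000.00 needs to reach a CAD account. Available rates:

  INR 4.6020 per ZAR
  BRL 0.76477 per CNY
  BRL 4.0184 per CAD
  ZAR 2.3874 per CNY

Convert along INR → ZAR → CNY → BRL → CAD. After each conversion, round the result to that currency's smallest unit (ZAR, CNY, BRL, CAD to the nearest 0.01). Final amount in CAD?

CAD 207,867.75

INR 12,000,000.00 ÷ 4.6020 = ZAR 2,607,561.93
ZAR 2,607,561.93 ÷ 2.3874 = CNY 1,092,218.28
CNY 1,092,218.28 × 0.76477 = BRL 835,295.77
BRL 835,295.77 ÷ 4.0184 = CAD 207,867.75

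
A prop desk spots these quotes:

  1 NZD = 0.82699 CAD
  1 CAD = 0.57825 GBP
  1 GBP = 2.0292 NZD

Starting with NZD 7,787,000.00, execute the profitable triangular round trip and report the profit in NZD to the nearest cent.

Profit: NZD 237,711.38

Profitable loop is NZD → GBP → CAD → NZD:
NZD 7,787,000.00 ÷ 2.0292 = GBP 3,837,472.90
GBP 3,837,472.90 ÷ 0.57825 = CAD 6,636,356.07
CAD 6,636,356.07 ÷ 0.82699 = NZD 8,024,711.38
Profit = NZD 8,024,711.38 − NZD 7,787,000.00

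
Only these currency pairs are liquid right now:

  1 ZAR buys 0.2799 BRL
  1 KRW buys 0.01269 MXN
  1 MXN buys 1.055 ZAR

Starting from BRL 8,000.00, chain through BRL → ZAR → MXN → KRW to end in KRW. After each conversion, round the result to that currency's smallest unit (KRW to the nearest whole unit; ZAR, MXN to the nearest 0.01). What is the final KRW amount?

KRW 2,134,878

BRL 8,000.00 ÷ 0.2799 = ZAR 28,581.64
ZAR 28,581.64 ÷ 1.055 = MXN 27,091.60
MXN 27,091.60 ÷ 0.01269 = KRW 2,134,878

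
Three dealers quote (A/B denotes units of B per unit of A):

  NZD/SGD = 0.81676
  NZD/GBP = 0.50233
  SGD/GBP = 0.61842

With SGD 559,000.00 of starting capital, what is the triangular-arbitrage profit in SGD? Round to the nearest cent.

Profit: SGD 3,083.30

Profitable loop is SGD → GBP → NZD → SGD:
SGD 559,000.00 × 0.61842 = GBP 345,696.78
GBP 345,696.78 ÷ 0.50233 = NZD 688,186.61
NZD 688,186.61 × 0.81676 = SGD 562,083.30
Profit = SGD 562,083.30 − SGD 559,000.00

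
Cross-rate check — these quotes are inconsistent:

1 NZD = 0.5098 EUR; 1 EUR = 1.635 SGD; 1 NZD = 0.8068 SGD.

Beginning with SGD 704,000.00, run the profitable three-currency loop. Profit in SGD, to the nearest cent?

Profit: SGD 23,318.04

Profitable loop is SGD → NZD → EUR → SGD:
SGD 704,000.00 ÷ 0.8068 = NZD 872,583.04
NZD 872,583.04 × 0.5098 = EUR 444,842.84
EUR 444,842.84 × 1.635 = SGD 727,318.04
Profit = SGD 727,318.04 − SGD 704,000.00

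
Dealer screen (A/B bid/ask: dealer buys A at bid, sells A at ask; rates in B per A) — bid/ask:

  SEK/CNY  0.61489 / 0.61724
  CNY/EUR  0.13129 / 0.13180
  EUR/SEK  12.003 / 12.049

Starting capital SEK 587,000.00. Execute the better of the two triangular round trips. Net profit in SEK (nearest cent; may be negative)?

Net profit: SEK 11,849.41

Best loop SEK → EUR → CNY → SEK:
SEK 587,000.00 ÷ 12.049 (buy EUR at ask) = EUR 48,717.74
EUR 48,717.74 ÷ 0.13180 (buy CNY at ask) = CNY 369,633.81
CNY 369,633.81 ÷ 0.61724 (buy SEK at ask) = SEK 598,849.41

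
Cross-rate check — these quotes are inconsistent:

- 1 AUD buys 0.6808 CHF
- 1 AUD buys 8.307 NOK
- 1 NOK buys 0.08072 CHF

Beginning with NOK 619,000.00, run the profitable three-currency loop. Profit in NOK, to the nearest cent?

Profitable loop is NOK → AUD → CHF → NOK:
NOK 619,000.00 ÷ 8.307 = AUD 74,515.47
AUD 74,515.47 × 0.6808 = CHF 50,730.13
CHF 50,730.13 ÷ 0.08072 = NOK 628,470.41
Profit = NOK 628,470.41 − NOK 619,000.00

Profit: NOK 9,470.41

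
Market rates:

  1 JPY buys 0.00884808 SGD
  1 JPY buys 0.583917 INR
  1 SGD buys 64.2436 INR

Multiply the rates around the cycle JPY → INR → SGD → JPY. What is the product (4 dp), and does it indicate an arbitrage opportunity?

1.0272 (arbitrage exists)

Around JPY → INR → SGD → JPY: 1 × 0.583917 ÷ 64.2436 ÷ 0.00884808 = 1.027241
Product > 1; profitable direction is JPY → INR → SGD → JPY.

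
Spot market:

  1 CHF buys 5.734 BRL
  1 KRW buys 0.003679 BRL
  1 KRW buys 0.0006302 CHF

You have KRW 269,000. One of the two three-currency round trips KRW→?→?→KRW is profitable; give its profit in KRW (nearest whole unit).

Profitable loop is KRW → BRL → CHF → KRW:
KRW 269,000 × 0.003679 = BRL 989.65
BRL 989.65 ÷ 5.734 = CHF 172.59
CHF 172.59 ÷ 0.0006302 = KRW 273,871
Profit = KRW 273,871 − KRW 269,000

Profit: KRW 4,871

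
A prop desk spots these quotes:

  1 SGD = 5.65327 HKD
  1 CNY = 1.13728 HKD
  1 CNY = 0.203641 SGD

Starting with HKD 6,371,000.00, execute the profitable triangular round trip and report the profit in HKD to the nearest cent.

Profitable loop is HKD → CNY → SGD → HKD:
HKD 6,371,000.00 ÷ 1.13728 = CNY 5,601,962.58
CNY 5,601,962.58 × 0.203641 = SGD 1,140,789.26
SGD 1,140,789.26 × 5.65327 = HKD 6,449,189.71
Profit = HKD 6,449,189.71 − HKD 6,371,000.00

Profit: HKD 78,189.71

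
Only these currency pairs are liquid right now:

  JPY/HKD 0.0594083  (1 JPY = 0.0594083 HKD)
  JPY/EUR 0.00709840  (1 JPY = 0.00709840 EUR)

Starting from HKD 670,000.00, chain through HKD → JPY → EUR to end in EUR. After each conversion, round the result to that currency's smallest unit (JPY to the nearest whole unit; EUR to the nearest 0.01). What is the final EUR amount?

EUR 80,054.94

HKD 670,000.00 ÷ 0.0594083 = JPY 11,277,885
JPY 11,277,885 × 0.00709840 = EUR 80,054.94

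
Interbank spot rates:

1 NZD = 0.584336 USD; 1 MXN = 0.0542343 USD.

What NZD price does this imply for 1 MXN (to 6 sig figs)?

1 MXN × 0.0542343 = 0.0542343 USD
0.0542343 USD ÷ 0.584336 = 0.0928136 NZD

MXN/NZD = 0.0928136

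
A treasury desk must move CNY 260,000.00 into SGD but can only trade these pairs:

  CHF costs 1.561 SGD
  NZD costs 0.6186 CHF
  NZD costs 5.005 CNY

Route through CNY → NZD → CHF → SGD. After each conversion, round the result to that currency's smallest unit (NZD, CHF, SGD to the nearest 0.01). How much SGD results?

CNY 260,000.00 ÷ 5.005 = NZD 51,948.05
NZD 51,948.05 × 0.6186 = CHF 32,135.06
CHF 32,135.06 × 1.561 = SGD 50,162.83

SGD 50,162.83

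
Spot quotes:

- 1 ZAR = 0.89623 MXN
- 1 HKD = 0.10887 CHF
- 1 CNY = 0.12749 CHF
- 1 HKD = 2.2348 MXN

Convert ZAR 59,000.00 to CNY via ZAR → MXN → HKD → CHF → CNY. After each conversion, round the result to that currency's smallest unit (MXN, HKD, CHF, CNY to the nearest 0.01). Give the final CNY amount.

CNY 20,205.27

ZAR 59,000.00 × 0.89623 = MXN 52,877.57
MXN 52,877.57 ÷ 2.2348 = HKD 23,660.99
HKD 23,660.99 × 0.10887 = CHF 2,575.97
CHF 2,575.97 ÷ 0.12749 = CNY 20,205.27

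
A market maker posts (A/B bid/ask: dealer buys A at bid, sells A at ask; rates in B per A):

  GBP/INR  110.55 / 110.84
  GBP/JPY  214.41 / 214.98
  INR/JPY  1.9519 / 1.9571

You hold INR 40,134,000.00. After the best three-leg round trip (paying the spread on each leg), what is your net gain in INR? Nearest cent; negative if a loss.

Net profit: INR 149,824.83

Best loop INR → JPY → GBP → INR:
INR 40,134,000.00 × 1.9519 (sell INR at bid) = JPY 78,337,555
JPY 78,337,555 ÷ 214.98 (buy GBP at ask) = GBP 364,394.62
GBP 364,394.62 × 110.55 (sell GBP at bid) = INR 40,283,824.83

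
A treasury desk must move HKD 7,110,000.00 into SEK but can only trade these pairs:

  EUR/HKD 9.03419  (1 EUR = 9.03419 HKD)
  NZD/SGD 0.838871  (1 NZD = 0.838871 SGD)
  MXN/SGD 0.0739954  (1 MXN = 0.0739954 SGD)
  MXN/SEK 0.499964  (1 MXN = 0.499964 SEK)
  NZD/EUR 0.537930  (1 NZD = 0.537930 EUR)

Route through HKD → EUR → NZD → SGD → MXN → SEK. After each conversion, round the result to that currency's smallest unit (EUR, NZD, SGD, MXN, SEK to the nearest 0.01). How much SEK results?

HKD 7,110,000.00 ÷ 9.03419 = EUR 787,010.24
EUR 787,010.24 ÷ 0.537930 = NZD 1,463,034.67
NZD 1,463,034.67 × 0.838871 = SGD 1,227,297.36
SGD 1,227,297.36 ÷ 0.0739954 = MXN 16,586,130.49
MXN 16,586,130.49 × 0.499964 = SEK 8,292,468.14

SEK 8,292,468.14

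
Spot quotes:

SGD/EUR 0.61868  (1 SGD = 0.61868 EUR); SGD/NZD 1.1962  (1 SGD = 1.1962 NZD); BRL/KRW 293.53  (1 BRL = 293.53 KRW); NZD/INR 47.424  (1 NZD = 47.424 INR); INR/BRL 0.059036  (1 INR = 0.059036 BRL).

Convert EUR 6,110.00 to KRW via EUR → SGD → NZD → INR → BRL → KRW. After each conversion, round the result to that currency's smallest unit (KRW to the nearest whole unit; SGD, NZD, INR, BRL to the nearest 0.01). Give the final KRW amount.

EUR 6,110.00 ÷ 0.61868 = SGD 9,875.86
SGD 9,875.86 × 1.1962 = NZD 11,813.50
NZD 11,813.50 × 47.424 = INR 560,243.42
INR 560,243.42 × 0.059036 = BRL 33,074.53
BRL 33,074.53 × 293.53 = KRW 9,708,367

KRW 9,708,367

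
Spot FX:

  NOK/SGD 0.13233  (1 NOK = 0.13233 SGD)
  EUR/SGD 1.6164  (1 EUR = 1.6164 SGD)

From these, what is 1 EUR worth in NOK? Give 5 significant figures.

EUR/NOK = 12.215

1 EUR × 1.6164 = 1.6164 SGD
1.6164 SGD ÷ 0.13233 = 12.2149 NOK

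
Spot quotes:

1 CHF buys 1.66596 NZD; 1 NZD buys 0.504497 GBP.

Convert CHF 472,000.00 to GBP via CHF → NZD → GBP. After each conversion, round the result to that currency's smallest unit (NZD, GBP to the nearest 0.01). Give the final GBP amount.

GBP 396,702.70

CHF 472,000.00 × 1.66596 = NZD 786,333.12
NZD 786,333.12 × 0.504497 = GBP 396,702.70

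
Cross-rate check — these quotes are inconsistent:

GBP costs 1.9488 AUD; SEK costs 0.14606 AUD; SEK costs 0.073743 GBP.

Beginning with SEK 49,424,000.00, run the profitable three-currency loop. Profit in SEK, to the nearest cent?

Profitable loop is SEK → AUD → GBP → SEK:
SEK 49,424,000.00 × 0.14606 = AUD 7,218,869.44
AUD 7,218,869.44 ÷ 1.9488 = GBP 3,704,263.88
GBP 3,704,263.88 ÷ 0.073743 = SEK 50,232,074.57
Profit = SEK 50,232,074.57 − SEK 49,424,000.00

Profit: SEK 808,074.57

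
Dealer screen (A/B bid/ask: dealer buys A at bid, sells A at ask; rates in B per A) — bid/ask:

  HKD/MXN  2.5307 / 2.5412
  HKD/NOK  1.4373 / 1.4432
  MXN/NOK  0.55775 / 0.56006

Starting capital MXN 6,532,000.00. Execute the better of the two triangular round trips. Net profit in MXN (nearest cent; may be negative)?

Net profit: MXN 64,600.74

Best loop MXN → HKD → NOK → MXN:
MXN 6,532,000.00 ÷ 2.5412 (buy HKD at ask) = HKD 2,570,439.16
HKD 2,570,439.16 × 1.4373 (sell HKD at bid) = NOK 3,694,492.21
NOK 3,694,492.21 ÷ 0.56006 (buy MXN at ask) = MXN 6,596,600.74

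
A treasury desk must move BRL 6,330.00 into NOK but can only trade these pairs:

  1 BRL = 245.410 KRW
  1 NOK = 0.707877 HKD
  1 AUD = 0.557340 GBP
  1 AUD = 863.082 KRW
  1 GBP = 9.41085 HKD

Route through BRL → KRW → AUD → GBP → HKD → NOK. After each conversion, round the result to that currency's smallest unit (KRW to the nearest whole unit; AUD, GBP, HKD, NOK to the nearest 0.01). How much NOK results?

NOK 13,336.34

BRL 6,330.00 × 245.410 = KRW 1,553,445
KRW 1,553,445 ÷ 863.082 = AUD 1,799.88
AUD 1,799.88 × 0.557340 = GBP 1,003.15
GBP 1,003.15 × 9.41085 = HKD 9,440.49
HKD 9,440.49 ÷ 0.707877 = NOK 13,336.34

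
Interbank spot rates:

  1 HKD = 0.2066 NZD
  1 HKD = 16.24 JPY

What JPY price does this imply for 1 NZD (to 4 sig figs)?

1 NZD ÷ 0.2066 = 4.84027 HKD
4.84027 HKD × 16.24 = 78.606 JPY

NZD/JPY = 78.61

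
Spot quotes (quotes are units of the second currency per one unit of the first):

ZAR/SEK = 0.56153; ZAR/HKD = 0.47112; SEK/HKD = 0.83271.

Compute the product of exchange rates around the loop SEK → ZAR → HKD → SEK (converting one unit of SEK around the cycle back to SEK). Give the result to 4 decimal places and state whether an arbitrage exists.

Around SEK → ZAR → HKD → SEK: 1 ÷ 0.56153 × 0.47112 ÷ 0.83271 = 1.007546
Product > 1; profitable direction is SEK → ZAR → HKD → SEK.

1.0075 (arbitrage exists)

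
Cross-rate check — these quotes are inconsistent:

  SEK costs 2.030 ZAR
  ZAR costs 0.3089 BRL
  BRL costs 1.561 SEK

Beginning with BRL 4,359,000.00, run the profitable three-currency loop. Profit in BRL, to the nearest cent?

Profit: BRL 94,177.64

Profitable loop is BRL → ZAR → SEK → BRL:
BRL 4,359,000.00 ÷ 0.3089 = ZAR 14,111,362.90
ZAR 14,111,362.90 ÷ 2.030 = SEK 6,951,410.30
SEK 6,951,410.30 ÷ 1.561 = BRL 4,453,177.64
Profit = BRL 4,453,177.64 − BRL 4,359,000.00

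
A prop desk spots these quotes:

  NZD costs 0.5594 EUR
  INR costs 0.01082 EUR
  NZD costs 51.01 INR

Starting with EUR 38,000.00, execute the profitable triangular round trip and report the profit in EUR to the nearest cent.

Profitable loop is EUR → INR → NZD → EUR:
EUR 38,000.00 ÷ 0.01082 = INR 3,512,014.79
INR 3,512,014.79 ÷ 51.01 = NZD 68,849.54
NZD 68,849.54 × 0.5594 = EUR 38,514.43
Profit = EUR 38,514.43 − EUR 38,000.00

Profit: EUR 514.43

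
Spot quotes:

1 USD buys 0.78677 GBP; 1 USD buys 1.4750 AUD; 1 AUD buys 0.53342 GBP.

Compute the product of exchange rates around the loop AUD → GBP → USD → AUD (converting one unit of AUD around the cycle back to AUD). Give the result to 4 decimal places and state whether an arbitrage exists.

Around AUD → GBP → USD → AUD: 1 × 0.53342 ÷ 0.78677 × 1.4750 = 1.000031
Product ≈ 1 (deviation 0.003%, within rounding noise).

1.0000 (no arbitrage)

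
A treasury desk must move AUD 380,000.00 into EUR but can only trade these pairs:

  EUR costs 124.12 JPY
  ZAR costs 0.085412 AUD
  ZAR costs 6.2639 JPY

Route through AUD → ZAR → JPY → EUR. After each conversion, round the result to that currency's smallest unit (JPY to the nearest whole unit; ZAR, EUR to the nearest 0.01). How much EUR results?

EUR 224,526.58

AUD 380,000.00 ÷ 0.085412 = ZAR 4,449,023.56
ZAR 4,449,023.56 × 6.2639 = JPY 27,868,239
JPY 27,868,239 ÷ 124.12 = EUR 224,526.58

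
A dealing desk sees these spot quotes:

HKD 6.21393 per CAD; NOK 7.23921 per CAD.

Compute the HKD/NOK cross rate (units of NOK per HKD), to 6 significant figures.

1 HKD ÷ 6.21393 = 0.160929 CAD
0.160929 CAD × 7.23921 = 1.165 NOK

HKD/NOK = 1.16500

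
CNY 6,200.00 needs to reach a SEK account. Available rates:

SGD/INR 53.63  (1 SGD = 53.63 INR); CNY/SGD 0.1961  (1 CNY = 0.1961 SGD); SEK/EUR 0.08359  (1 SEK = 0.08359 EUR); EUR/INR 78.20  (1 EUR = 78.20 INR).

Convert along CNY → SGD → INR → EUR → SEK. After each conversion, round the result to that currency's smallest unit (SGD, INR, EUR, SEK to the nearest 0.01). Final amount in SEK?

CNY 6,200.00 × 0.1961 = SGD 1,215.82
SGD 1,215.82 × 53.63 = INR 65,204.43
INR 65,204.43 ÷ 78.20 = EUR 833.82
EUR 833.82 ÷ 0.08359 = SEK 9,975.12

SEK 9,975.12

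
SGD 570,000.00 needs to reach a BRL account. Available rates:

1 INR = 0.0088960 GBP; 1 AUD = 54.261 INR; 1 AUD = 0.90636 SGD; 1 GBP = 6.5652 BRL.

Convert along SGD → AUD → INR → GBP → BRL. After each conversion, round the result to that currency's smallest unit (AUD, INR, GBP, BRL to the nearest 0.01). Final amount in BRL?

SGD 570,000.00 ÷ 0.90636 = AUD 628,889.18
AUD 628,889.18 × 54.261 = INR 34,124,155.80
INR 34,124,155.80 × 0.0088960 = GBP 303,568.49
GBP 303,568.49 × 6.5652 = BRL 1,992,987.85

BRL 1,992,987.85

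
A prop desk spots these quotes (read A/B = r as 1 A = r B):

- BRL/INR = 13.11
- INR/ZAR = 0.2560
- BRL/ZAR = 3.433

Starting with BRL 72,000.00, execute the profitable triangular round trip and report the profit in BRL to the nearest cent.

Profit: BRL 1,648.46

Profitable loop is BRL → ZAR → INR → BRL:
BRL 72,000.00 × 3.433 = ZAR 247,176.00
ZAR 247,176.00 ÷ 0.2560 = INR 965,531.25
INR 965,531.25 ÷ 13.11 = BRL 73,648.46
Profit = BRL 73,648.46 − BRL 72,000.00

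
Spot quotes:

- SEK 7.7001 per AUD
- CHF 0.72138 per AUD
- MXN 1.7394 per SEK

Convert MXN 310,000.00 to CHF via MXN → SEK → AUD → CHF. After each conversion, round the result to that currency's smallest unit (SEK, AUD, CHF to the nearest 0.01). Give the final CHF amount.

CHF 16,696.67

MXN 310,000.00 ÷ 1.7394 = SEK 178,222.38
SEK 178,222.38 ÷ 7.7001 = AUD 23,145.46
AUD 23,145.46 × 0.72138 = CHF 16,696.67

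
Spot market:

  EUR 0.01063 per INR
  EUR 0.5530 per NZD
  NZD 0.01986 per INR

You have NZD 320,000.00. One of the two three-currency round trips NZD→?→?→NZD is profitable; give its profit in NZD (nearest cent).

Profitable loop is NZD → EUR → INR → NZD:
NZD 320,000.00 × 0.5530 = EUR 176,960.00
EUR 176,960.00 ÷ 0.01063 = INR 16,647,224.84
INR 16,647,224.84 × 0.01986 = NZD 330,613.89
Profit = NZD 330,613.89 − NZD 320,000.00

Profit: NZD 10,613.89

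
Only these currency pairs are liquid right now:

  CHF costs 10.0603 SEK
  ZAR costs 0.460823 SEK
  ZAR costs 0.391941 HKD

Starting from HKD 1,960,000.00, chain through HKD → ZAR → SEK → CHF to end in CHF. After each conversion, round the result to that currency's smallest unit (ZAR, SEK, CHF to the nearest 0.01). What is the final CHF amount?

HKD 1,960,000.00 ÷ 0.391941 = ZAR 5,000,752.66
ZAR 5,000,752.66 × 0.460823 = SEK 2,304,461.84
SEK 2,304,461.84 ÷ 10.0603 = CHF 229,064.92

CHF 229,064.92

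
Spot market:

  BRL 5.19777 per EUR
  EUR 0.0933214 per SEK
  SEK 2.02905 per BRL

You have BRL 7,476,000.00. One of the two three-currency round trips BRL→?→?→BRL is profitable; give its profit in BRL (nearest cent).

Profitable loop is BRL → EUR → SEK → BRL:
BRL 7,476,000.00 ÷ 5.19777 = EUR 1,438,309.12
EUR 1,438,309.12 ÷ 0.0933214 = SEK 15,412,425.46
SEK 15,412,425.46 ÷ 2.02905 = BRL 7,595,882.53
Profit = BRL 7,595,882.53 − BRL 7,476,000.00

Profit: BRL 119,882.53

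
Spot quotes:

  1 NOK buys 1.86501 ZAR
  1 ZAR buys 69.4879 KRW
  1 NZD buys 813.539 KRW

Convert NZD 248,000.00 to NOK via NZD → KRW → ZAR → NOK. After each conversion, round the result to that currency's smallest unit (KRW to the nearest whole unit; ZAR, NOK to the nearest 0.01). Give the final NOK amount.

NOK 1,556,824.68

NZD 248,000.00 × 813.539 = KRW 201,757,672
KRW 201,757,672 ÷ 69.4879 = ZAR 2,903,493.59
ZAR 2,903,493.59 ÷ 1.86501 = NOK 1,556,824.68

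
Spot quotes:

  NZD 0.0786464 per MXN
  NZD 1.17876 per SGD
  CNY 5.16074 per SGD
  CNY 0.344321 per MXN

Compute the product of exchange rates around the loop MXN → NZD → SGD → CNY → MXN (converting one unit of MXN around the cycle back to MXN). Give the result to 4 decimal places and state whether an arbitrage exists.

1.0000 (no arbitrage)

Around MXN → NZD → SGD → CNY → MXN: 1 × 0.0786464 ÷ 1.17876 × 5.16074 ÷ 0.344321 = 1.000004
Product ≈ 1 (deviation 0.000%, within rounding noise).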